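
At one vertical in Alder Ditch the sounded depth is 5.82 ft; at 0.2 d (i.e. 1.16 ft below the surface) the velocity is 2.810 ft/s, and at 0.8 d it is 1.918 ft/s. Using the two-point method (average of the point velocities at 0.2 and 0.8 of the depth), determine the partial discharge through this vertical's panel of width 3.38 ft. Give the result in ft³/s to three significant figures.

v̄ = (2.810 + 1.918) / 2 = 2.364 ft/s
q = v̄ × d × w = 2.364 × 5.82 × 3.38 = 46.50 ft³/s

46.5 ft³/s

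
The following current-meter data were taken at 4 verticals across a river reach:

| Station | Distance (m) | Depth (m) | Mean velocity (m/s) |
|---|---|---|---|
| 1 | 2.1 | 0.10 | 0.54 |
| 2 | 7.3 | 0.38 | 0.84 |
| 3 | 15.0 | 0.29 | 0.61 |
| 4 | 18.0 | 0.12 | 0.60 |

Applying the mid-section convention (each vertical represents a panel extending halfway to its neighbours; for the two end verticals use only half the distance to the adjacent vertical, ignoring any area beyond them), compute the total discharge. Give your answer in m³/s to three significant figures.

3.25 m³/s

w_1 = (7.3 − 2.1)/2 = 2.6 m; q_1 = 0.54 × 0.10 × 2.6 = 0.1404 m³/s
w_2 = (15.0 − 2.1)/2 = 6.45 m; q_2 = 0.84 × 0.38 × 6.45 = 2.059 m³/s
w_3 = (18.0 − 7.3)/2 = 5.35 m; q_3 = 0.61 × 0.29 × 5.35 = 0.9464 m³/s
w_4 = (18.0 − 15.0)/2 = 1.5 m; q_4 = 0.60 × 0.12 × 1.5 = 0.1080 m³/s
Q = Σ qᵢ = 3.254 m³/s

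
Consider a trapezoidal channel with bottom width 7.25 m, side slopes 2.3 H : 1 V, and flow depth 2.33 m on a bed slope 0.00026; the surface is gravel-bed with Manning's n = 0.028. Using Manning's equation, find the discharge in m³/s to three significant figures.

22.7 m³/s

A = (b + z·y)·y = (7.25 + 2.3×2.33)×2.33 = 29.38 m²
P = b + 2y√(1+z²) = 7.25 + 2×2.33×√(1+2.3²) = 18.94 m
R = A/P = 29.38/18.94 = 1.551 m
Q = (1/n)·A·R^(2/3)·S^(1/2) = (1/0.028) × 29.38 × 1.551^(2/3) × 0.00026^(1/2) = 22.67 m³/s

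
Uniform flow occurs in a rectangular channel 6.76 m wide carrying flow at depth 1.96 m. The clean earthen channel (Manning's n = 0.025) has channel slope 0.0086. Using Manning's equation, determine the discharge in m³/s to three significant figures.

A = b·y = 6.76 × 1.96 = 13.25 m²
P = b + 2y = 6.76 + 2×1.96 = 10.68 m
R = A/P = 13.25/10.68 = 1.241 m
Q = (1/n)·A·R^(2/3)·S^(1/2) = (1/0.025) × 13.25 × 1.241^(2/3) × 0.0086^(1/2) = 56.75 m³/s

56.7 m³/s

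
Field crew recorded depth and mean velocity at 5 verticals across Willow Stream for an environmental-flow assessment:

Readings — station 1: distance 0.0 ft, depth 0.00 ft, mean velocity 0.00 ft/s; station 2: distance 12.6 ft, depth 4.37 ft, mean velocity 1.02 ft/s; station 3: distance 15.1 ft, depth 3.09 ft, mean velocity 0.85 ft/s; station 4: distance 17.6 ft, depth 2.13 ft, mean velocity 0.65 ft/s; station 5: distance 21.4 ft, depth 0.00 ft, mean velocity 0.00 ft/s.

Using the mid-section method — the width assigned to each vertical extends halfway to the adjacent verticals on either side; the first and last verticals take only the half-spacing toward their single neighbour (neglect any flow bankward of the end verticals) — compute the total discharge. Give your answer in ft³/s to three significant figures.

44.6 ft³/s

w_2 = (15.1 − 0.0)/2 = 7.55 ft; q_2 = 1.02 × 4.37 × 7.55 = 33.65 ft³/s
w_3 = (17.6 − 12.6)/2 = 2.5 ft; q_3 = 0.85 × 3.09 × 2.5 = 6.566 ft³/s
w_4 = (21.4 − 15.1)/2 = 3.15 ft; q_4 = 0.65 × 2.13 × 3.15 = 4.361 ft³/s
Stations 1, 5 contribute zero (depth or velocity is 0).
Q = Σ qᵢ = 44.58 ft³/s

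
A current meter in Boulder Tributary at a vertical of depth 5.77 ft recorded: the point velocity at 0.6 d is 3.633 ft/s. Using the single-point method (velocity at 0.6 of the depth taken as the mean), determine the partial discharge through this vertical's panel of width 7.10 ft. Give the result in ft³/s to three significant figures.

v̄ = v₀.₆ = 3.633 ft/s
q = v̄ × d × w = 3.633 × 5.77 × 7.10 = 148.8 ft³/s

149 ft³/s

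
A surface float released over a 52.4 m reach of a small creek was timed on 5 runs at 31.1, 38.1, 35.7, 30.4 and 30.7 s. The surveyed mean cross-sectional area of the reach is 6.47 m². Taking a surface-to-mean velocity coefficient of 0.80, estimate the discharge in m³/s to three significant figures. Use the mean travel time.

t̄ = (31.1 + 38.1 + 35.7 + 30.4 + 30.7) / 5 = 33.2 s
v_surface = L / t̄ = 52.4 / 33.2 = 1.578 m/s
v_mean = 0.80 × 1.578 = 1.263 m/s
Q = A × v_mean = 6.47 × 1.263 = 8.169 m³/s

8.17 m³/s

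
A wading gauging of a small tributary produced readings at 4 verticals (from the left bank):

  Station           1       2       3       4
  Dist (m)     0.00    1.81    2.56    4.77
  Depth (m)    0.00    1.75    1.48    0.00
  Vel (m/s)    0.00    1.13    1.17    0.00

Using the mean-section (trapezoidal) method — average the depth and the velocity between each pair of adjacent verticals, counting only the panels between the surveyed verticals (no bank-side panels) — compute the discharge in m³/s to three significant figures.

3.24 m³/s

Panel 1-2: Δb = 1.81 m, d̄ = (0.00+1.75)/2 = 0.875, v̄ = (0.00+1.13)/2 = 0.565 → q = 1.81×0.875×0.565 = 0.8948 m³/s
Panel 2-3: Δb = 0.75 m, d̄ = (1.75+1.48)/2 = 1.615, v̄ = (1.13+1.17)/2 = 1.15 → q = 0.75×1.615×1.15 = 1.393 m³/s
Panel 3-4: Δb = 2.21 m, d̄ = (1.48+0.00)/2 = 0.74, v̄ = (1.17+0.00)/2 = 0.585 → q = 2.21×0.74×0.585 = 0.9567 m³/s
Q = Σ q = 3.244 m³/s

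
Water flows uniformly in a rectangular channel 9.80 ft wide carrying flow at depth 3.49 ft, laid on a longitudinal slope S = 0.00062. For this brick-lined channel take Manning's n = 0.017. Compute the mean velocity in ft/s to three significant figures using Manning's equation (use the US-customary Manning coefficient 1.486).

3.50 ft/s

A = b·y = 9.80 × 3.49 = 34.20 ft²
P = b + 2y = 9.80 + 2×3.49 = 16.78 ft
R = A/P = 34.20/16.78 = 2.038 ft
Q = (1.486/n)·A·R^(2/3)·S^(1/2) = (1.486/0.017) × 34.20 × 2.038^(2/3) × 0.00062^(1/2) = 119.7 ft³/s
V = Q/A = 119.7/34.20 = 3.499 ft/s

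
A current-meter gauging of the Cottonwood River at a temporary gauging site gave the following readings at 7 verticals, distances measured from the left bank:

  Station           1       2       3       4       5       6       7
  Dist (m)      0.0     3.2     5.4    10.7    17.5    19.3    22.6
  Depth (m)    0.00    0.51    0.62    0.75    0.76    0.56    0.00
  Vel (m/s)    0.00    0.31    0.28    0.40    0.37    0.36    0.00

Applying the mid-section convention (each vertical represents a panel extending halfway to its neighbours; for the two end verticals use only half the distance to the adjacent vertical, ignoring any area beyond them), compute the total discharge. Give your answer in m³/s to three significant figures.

4.62 m³/s

w_2 = (5.4 − 0.0)/2 = 2.7 m; q_2 = 0.31 × 0.51 × 2.7 = 0.4269 m³/s
w_3 = (10.7 − 3.2)/2 = 3.75 m; q_3 = 0.28 × 0.62 × 3.75 = 0.6510 m³/s
w_4 = (17.5 − 5.4)/2 = 6.05 m; q_4 = 0.40 × 0.75 × 6.05 = 1.815 m³/s
w_5 = (19.3 − 10.7)/2 = 4.3 m; q_5 = 0.37 × 0.76 × 4.3 = 1.209 m³/s
w_6 = (22.6 − 17.5)/2 = 2.55 m; q_6 = 0.36 × 0.56 × 2.55 = 0.5141 m³/s
Stations 1, 7 contribute zero (depth or velocity is 0).
Q = Σ qᵢ = 4.616 m³/s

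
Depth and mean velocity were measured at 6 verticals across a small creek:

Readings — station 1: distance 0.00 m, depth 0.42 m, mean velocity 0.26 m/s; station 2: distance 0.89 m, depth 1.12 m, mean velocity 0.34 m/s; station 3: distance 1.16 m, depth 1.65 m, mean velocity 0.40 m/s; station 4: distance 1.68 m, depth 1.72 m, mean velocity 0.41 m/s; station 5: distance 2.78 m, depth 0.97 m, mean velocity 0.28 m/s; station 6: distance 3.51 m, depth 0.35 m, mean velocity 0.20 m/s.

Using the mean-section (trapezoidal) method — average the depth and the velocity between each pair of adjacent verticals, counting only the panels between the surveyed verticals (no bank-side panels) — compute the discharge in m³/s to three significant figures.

Panel 1-2: Δb = 0.89 m, d̄ = (0.42+1.12)/2 = 0.77, v̄ = (0.26+0.34)/2 = 0.3 → q = 0.89×0.77×0.3 = 0.2056 m³/s
Panel 2-3: Δb = 0.27 m, d̄ = (1.12+1.65)/2 = 1.385, v̄ = (0.34+0.40)/2 = 0.37 → q = 0.27×1.385×0.37 = 0.1384 m³/s
Panel 3-4: Δb = 0.52 m, d̄ = (1.65+1.72)/2 = 1.685, v̄ = (0.40+0.41)/2 = 0.405 → q = 0.52×1.685×0.405 = 0.3549 m³/s
Panel 4-5: Δb = 1.1 m, d̄ = (1.72+0.97)/2 = 1.345, v̄ = (0.41+0.28)/2 = 0.345 → q = 1.1×1.345×0.345 = 0.5104 m³/s
Panel 5-6: Δb = 0.73 m, d̄ = (0.97+0.35)/2 = 0.66, v̄ = (0.28+0.20)/2 = 0.24 → q = 0.73×0.66×0.24 = 0.1156 m³/s
Q = Σ q = 1.325 m³/s

1.32 m³/s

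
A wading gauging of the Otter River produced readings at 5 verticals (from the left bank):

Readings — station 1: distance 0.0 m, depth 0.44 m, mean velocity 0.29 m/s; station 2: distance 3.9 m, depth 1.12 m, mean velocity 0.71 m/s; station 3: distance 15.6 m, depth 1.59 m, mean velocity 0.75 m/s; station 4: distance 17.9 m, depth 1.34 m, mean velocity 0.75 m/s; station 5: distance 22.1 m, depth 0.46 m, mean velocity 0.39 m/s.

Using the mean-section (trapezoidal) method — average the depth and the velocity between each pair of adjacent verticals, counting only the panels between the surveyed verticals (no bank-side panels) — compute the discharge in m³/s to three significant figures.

17.8 m³/s

Panel 1-2: Δb = 3.9 m, d̄ = (0.44+1.12)/2 = 0.78, v̄ = (0.29+0.71)/2 = 0.5 → q = 3.9×0.78×0.5 = 1.521 m³/s
Panel 2-3: Δb = 11.7 m, d̄ = (1.12+1.59)/2 = 1.355, v̄ = (0.71+0.75)/2 = 0.73 → q = 11.7×1.355×0.73 = 11.57 m³/s
Panel 3-4: Δb = 2.3 m, d̄ = (1.59+1.34)/2 = 1.465, v̄ = (0.75+0.75)/2 = 0.75 → q = 2.3×1.465×0.75 = 2.527 m³/s
Panel 4-5: Δb = 4.2 m, d̄ = (1.34+0.46)/2 = 0.9, v̄ = (0.75+0.39)/2 = 0.57 → q = 4.2×0.9×0.57 = 2.155 m³/s
Q = Σ q = 17.78 m³/s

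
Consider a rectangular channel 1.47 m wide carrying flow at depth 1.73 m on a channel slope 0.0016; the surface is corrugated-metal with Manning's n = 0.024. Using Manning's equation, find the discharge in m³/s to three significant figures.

A = b·y = 1.47 × 1.73 = 2.543 m²
P = b + 2y = 1.47 + 2×1.73 = 4.930 m
R = A/P = 2.543/4.930 = 0.5158 m
Q = (1/n)·A·R^(2/3)·S^(1/2) = (1/0.024) × 2.543 × 0.5158^(2/3) × 0.0016^(1/2) = 2.726 m³/s

2.73 m³/s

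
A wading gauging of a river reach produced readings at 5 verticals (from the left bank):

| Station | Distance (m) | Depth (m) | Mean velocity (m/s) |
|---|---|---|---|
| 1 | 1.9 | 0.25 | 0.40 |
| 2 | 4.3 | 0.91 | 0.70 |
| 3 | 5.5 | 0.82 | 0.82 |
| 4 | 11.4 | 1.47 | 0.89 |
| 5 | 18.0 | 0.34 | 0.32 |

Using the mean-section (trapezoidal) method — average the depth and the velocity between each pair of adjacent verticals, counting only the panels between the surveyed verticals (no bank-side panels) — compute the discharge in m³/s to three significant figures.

Panel 1-2: Δb = 2.4 m, d̄ = (0.25+0.91)/2 = 0.58, v̄ = (0.40+0.70)/2 = 0.55 → q = 2.4×0.58×0.55 = 0.7656 m³/s
Panel 2-3: Δb = 1.2 m, d̄ = (0.91+0.82)/2 = 0.865, v̄ = (0.70+0.82)/2 = 0.76 → q = 1.2×0.865×0.76 = 0.7889 m³/s
Panel 3-4: Δb = 5.9 m, d̄ = (0.82+1.47)/2 = 1.145, v̄ = (0.82+0.89)/2 = 0.855 → q = 5.9×1.145×0.855 = 5.776 m³/s
Panel 4-5: Δb = 6.6 m, d̄ = (1.47+0.34)/2 = 0.905, v̄ = (0.89+0.32)/2 = 0.605 → q = 6.6×0.905×0.605 = 3.614 m³/s
Q = Σ q = 10.94 m³/s

10.9 m³/s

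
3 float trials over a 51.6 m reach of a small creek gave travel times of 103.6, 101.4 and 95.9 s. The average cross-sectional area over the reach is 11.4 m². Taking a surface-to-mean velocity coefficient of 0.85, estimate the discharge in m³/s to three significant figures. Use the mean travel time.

t̄ = (103.6 + 101.4 + 95.9) / 3 = 100.3 s
v_surface = L / t̄ = 51.6 / 100.3 = 0.5145 m/s
v_mean = 0.85 × 0.5145 = 0.4373 m/s
Q = A × v_mean = 11.4 × 0.4373 = 4.985 m³/s

4.99 m³/s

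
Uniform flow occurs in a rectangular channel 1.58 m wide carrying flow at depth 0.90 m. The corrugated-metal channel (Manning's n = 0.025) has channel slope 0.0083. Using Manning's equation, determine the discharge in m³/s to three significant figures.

2.91 m³/s

A = b·y = 1.58 × 0.90 = 1.422 m²
P = b + 2y = 1.58 + 2×0.90 = 3.380 m
R = A/P = 1.422/3.380 = 0.4207 m
Q = (1/n)·A·R^(2/3)·S^(1/2) = (1/0.025) × 1.422 × 0.4207^(2/3) × 0.0083^(1/2) = 2.910 m³/s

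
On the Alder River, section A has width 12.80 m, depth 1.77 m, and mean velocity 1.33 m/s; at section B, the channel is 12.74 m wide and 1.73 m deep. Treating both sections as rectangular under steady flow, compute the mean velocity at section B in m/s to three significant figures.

Q = A₁V₁ = (12.80×1.77) × 1.33 = 30.13 m³/s
A₂ = 12.74 × 1.73 = 22.04 m²
V₂ = Q/A₂ = 30.13/22.04 = 1.367 m/s

1.37 m/s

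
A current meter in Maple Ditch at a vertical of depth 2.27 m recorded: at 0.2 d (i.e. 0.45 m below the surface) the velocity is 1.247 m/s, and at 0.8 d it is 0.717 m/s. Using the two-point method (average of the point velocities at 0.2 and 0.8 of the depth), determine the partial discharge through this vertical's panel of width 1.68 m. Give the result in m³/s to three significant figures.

3.74 m³/s

v̄ = (1.247 + 0.717) / 2 = 0.9820 m/s
q = v̄ × d × w = 0.9820 × 2.27 × 1.68 = 3.745 m³/s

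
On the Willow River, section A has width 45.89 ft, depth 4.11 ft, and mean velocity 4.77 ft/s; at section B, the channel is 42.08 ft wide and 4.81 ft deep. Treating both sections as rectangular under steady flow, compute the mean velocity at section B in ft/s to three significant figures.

4.44 ft/s

Q = A₁V₁ = (45.89×4.11) × 4.77 = 899.7 ft³/s
A₂ = 42.08 × 4.81 = 202.4 ft²
V₂ = Q/A₂ = 899.7/202.4 = 4.445 ft/s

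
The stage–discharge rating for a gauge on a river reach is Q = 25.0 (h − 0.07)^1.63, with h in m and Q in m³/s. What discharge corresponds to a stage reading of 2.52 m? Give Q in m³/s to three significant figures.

Q = 25.0 × (2.52 − 0.07)^1.63 = 25.0 × 2.45^1.63 = 107.7 m³/s

108 m³/s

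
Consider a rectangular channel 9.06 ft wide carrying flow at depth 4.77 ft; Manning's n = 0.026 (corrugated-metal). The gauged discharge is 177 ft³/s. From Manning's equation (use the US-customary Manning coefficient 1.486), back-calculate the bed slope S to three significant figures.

A = b·y = 9.06 × 4.77 = 43.22 ft²
P = b + 2y = 9.06 + 2×4.77 = 18.60 ft
R = A/P = 43.22/18.60 = 2.323 ft
S = (Q·n / (1.486·A·R^(2/3)))² = (177×0.026 / (1.486×43.22×1.754))² = 0.001669

0.00167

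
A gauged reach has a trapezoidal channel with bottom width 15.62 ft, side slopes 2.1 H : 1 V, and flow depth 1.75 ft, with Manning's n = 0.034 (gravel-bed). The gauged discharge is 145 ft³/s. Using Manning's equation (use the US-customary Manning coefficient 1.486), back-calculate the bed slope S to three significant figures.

A = (b + z·y)·y = (15.62 + 2.1×1.75)×1.75 = 33.77 ft²
P = b + 2y√(1+z²) = 15.62 + 2×1.75×√(1+2.1²) = 23.76 ft
R = A/P = 33.77/23.76 = 1.421 ft
S = (Q·n / (1.486·A·R^(2/3)))² = (145×0.034 / (1.486×33.77×1.264))² = 0.006042

0.00604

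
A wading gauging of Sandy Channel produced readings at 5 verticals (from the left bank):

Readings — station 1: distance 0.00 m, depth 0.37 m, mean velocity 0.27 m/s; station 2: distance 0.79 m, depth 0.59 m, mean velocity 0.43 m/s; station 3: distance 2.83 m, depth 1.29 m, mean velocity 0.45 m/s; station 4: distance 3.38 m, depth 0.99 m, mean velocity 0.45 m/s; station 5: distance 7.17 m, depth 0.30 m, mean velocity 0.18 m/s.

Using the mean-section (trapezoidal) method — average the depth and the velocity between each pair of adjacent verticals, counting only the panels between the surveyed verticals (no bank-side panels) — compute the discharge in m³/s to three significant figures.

2.03 m³/s

Panel 1-2: Δb = 0.79 m, d̄ = (0.37+0.59)/2 = 0.48, v̄ = (0.27+0.43)/2 = 0.35 → q = 0.79×0.48×0.35 = 0.1327 m³/s
Panel 2-3: Δb = 2.04 m, d̄ = (0.59+1.29)/2 = 0.94, v̄ = (0.43+0.45)/2 = 0.44 → q = 2.04×0.94×0.44 = 0.8437 m³/s
Panel 3-4: Δb = 0.55 m, d̄ = (1.29+0.99)/2 = 1.14, v̄ = (0.45+0.45)/2 = 0.45 → q = 0.55×1.14×0.45 = 0.2822 m³/s
Panel 4-5: Δb = 3.79 m, d̄ = (0.99+0.30)/2 = 0.645, v̄ = (0.45+0.18)/2 = 0.315 → q = 3.79×0.645×0.315 = 0.7700 m³/s
Q = Σ q = 2.029 m³/s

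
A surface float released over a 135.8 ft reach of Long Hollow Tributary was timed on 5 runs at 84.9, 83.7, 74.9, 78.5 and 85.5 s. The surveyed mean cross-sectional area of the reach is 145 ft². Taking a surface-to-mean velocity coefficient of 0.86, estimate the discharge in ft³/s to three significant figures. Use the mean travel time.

t̄ = (84.9 + 83.7 + 74.9 + 78.5 + 85.5) / 5 = 81.5 s
v_surface = L / t̄ = 135.8 / 81.5 = 1.666 ft/s
v_mean = 0.86 × 1.666 = 1.433 ft/s
Q = A × v_mean = 145 × 1.433 = 207.8 ft³/s

208 ft³/s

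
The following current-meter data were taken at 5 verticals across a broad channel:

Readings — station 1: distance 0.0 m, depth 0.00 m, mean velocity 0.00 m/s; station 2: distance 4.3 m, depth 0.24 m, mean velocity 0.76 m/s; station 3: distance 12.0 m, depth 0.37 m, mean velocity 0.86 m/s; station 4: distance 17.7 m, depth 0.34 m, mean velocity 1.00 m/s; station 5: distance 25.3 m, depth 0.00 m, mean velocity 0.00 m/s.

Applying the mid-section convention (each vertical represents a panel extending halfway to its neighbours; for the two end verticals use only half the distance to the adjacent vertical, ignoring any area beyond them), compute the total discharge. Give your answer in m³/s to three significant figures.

w_2 = (12.0 − 0.0)/2 = 6 m; q_2 = 0.76 × 0.24 × 6 = 1.094 m³/s
w_3 = (17.7 − 4.3)/2 = 6.7 m; q_3 = 0.86 × 0.37 × 6.7 = 2.132 m³/s
w_4 = (25.3 − 12.0)/2 = 6.65 m; q_4 = 1.00 × 0.34 × 6.65 = 2.261 m³/s
Stations 1, 5 contribute zero (depth or velocity is 0).
Q = Σ qᵢ = 5.487 m³/s

5.49 m³/s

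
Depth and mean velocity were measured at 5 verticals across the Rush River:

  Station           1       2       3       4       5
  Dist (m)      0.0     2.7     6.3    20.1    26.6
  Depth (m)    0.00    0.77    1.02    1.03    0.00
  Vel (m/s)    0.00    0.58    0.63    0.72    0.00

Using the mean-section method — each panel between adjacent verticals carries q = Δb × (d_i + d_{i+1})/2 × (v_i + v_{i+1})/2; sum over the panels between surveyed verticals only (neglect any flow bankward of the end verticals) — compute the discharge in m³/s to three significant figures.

Panel 1-2: Δb = 2.7 m, d̄ = (0.00+0.77)/2 = 0.385, v̄ = (0.00+0.58)/2 = 0.29 → q = 2.7×0.385×0.29 = 0.3015 m³/s
Panel 2-3: Δb = 3.6 m, d̄ = (0.77+1.02)/2 = 0.895, v̄ = (0.58+0.63)/2 = 0.605 → q = 3.6×0.895×0.605 = 1.949 m³/s
Panel 3-4: Δb = 13.8 m, d̄ = (1.02+1.03)/2 = 1.025, v̄ = (0.63+0.72)/2 = 0.675 → q = 13.8×1.025×0.675 = 9.548 m³/s
Panel 4-5: Δb = 6.5 m, d̄ = (1.03+0.00)/2 = 0.515, v̄ = (0.72+0.00)/2 = 0.36 → q = 6.5×0.515×0.36 = 1.205 m³/s
Q = Σ q = 13.00 m³/s

13.0 m³/s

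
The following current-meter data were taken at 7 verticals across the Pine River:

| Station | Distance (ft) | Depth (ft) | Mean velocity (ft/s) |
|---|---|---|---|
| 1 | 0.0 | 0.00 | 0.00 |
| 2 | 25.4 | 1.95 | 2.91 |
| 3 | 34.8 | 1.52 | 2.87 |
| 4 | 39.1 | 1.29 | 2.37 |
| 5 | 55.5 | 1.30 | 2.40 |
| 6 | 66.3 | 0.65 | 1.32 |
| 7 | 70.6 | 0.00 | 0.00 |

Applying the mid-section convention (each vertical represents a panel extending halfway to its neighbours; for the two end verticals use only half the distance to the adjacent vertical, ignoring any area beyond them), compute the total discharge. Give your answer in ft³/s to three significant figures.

209 ft³/s

w_2 = (34.8 − 0.0)/2 = 17.4 ft; q_2 = 2.91 × 1.95 × 17.4 = 98.74 ft³/s
w_3 = (39.1 − 25.4)/2 = 6.85 ft; q_3 = 2.87 × 1.52 × 6.85 = 29.88 ft³/s
w_4 = (55.5 − 34.8)/2 = 10.35 ft; q_4 = 2.37 × 1.29 × 10.35 = 31.64 ft³/s
w_5 = (66.3 − 39.1)/2 = 13.6 ft; q_5 = 2.40 × 1.30 × 13.6 = 42.43 ft³/s
w_6 = (70.6 − 55.5)/2 = 7.55 ft; q_6 = 1.32 × 0.65 × 7.55 = 6.478 ft³/s
Stations 1, 7 contribute zero (depth or velocity is 0).
Q = Σ qᵢ = 209.2 ft³/s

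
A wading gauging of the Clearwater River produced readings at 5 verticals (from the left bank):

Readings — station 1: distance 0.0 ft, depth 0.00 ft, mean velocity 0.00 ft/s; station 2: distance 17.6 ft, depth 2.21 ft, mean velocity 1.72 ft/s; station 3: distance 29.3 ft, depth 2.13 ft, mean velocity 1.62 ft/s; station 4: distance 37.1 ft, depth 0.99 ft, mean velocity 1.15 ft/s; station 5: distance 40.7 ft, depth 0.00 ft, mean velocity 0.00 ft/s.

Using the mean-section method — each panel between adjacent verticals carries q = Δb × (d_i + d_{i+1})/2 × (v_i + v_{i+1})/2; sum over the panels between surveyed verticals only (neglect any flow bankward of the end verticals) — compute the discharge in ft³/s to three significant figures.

77.0 ft³/s

Panel 1-2: Δb = 17.6 ft, d̄ = (0.00+2.21)/2 = 1.105, v̄ = (0.00+1.72)/2 = 0.86 → q = 17.6×1.105×0.86 = 16.73 ft³/s
Panel 2-3: Δb = 11.7 ft, d̄ = (2.21+2.13)/2 = 2.17, v̄ = (1.72+1.62)/2 = 1.67 → q = 11.7×2.17×1.67 = 42.40 ft³/s
Panel 3-4: Δb = 7.8 ft, d̄ = (2.13+0.99)/2 = 1.56, v̄ = (1.62+1.15)/2 = 1.385 → q = 7.8×1.56×1.385 = 16.85 ft³/s
Panel 4-5: Δb = 3.6 ft, d̄ = (0.99+0.00)/2 = 0.495, v̄ = (1.15+0.00)/2 = 0.575 → q = 3.6×0.495×0.575 = 1.025 ft³/s
Q = Σ q = 77.00 ft³/s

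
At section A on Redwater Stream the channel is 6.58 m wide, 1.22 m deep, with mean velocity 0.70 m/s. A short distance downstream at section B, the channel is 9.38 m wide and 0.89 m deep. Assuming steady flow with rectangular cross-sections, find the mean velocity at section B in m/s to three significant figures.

Q = A₁V₁ = (6.58×1.22) × 0.70 = 5.619 m³/s
A₂ = 9.38 × 0.89 = 8.348 m²
V₂ = Q/A₂ = 5.619/8.348 = 0.6731 m/s

0.673 m/s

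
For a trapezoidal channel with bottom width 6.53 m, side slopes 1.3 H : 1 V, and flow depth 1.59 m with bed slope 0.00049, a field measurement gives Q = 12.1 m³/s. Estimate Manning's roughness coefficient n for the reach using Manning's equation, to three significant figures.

0.0277

A = (b + z·y)·y = (6.53 + 1.3×1.59)×1.59 = 13.67 m²
P = b + 2y√(1+z²) = 6.53 + 2×1.59×√(1+1.3²) = 11.75 m
R = A/P = 13.67/11.75 = 1.164 m
n = (1/Q)·A·R^(2/3)·S^(1/2) = (1/12.1) × 13.67 × 1.106 × 0.02214 = 0.02767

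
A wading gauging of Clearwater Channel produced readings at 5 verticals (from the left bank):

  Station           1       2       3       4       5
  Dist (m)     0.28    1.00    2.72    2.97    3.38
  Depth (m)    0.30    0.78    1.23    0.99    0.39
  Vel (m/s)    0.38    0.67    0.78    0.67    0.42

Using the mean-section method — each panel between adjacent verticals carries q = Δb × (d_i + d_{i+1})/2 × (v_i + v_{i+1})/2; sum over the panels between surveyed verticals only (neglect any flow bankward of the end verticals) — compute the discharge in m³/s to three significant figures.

Panel 1-2: Δb = 0.72 m, d̄ = (0.30+0.78)/2 = 0.54, v̄ = (0.38+0.67)/2 = 0.525 → q = 0.72×0.54×0.525 = 0.2041 m³/s
Panel 2-3: Δb = 1.72 m, d̄ = (0.78+1.23)/2 = 1.005, v̄ = (0.67+0.78)/2 = 0.725 → q = 1.72×1.005×0.725 = 1.253 m³/s
Panel 3-4: Δb = 0.25 m, d̄ = (1.23+0.99)/2 = 1.11, v̄ = (0.78+0.67)/2 = 0.725 → q = 0.25×1.11×0.725 = 0.2012 m³/s
Panel 4-5: Δb = 0.41 m, d̄ = (0.99+0.39)/2 = 0.69, v̄ = (0.67+0.42)/2 = 0.545 → q = 0.41×0.69×0.545 = 0.1542 m³/s
Q = Σ q = 1.813 m³/s

1.81 m³/s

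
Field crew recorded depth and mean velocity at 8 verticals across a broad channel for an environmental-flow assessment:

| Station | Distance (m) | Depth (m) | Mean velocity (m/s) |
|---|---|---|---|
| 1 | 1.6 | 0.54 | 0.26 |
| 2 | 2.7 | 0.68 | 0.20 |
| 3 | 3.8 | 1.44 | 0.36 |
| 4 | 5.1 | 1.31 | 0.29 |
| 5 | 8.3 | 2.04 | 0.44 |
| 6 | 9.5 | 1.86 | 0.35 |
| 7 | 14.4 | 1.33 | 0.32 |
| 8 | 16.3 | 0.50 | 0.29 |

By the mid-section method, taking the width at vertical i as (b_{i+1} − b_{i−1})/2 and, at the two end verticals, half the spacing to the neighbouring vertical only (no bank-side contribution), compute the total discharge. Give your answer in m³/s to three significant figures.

7.25 m³/s

w_1 = (2.7 − 1.6)/2 = 0.55 m; q_1 = 0.26 × 0.54 × 0.55 = 0.07722 m³/s
w_2 = (3.8 − 1.6)/2 = 1.1 m; q_2 = 0.20 × 0.68 × 1.1 = 0.1496 m³/s
w_3 = (5.1 − 2.7)/2 = 1.2 m; q_3 = 0.36 × 1.44 × 1.2 = 0.6221 m³/s
w_4 = (8.3 − 3.8)/2 = 2.25 m; q_4 = 0.29 × 1.31 × 2.25 = 0.8548 m³/s
w_5 = (9.5 − 5.1)/2 = 2.2 m; q_5 = 0.44 × 2.04 × 2.2 = 1.975 m³/s
w_6 = (14.4 − 8.3)/2 = 3.05 m; q_6 = 0.35 × 1.86 × 3.05 = 1.986 m³/s
w_7 = (16.3 − 9.5)/2 = 3.4 m; q_7 = 0.32 × 1.33 × 3.4 = 1.447 m³/s
w_8 = (16.3 − 14.4)/2 = 0.95 m; q_8 = 0.29 × 0.50 × 0.95 = 0.1378 m³/s
Q = Σ qᵢ = 7.249 m³/s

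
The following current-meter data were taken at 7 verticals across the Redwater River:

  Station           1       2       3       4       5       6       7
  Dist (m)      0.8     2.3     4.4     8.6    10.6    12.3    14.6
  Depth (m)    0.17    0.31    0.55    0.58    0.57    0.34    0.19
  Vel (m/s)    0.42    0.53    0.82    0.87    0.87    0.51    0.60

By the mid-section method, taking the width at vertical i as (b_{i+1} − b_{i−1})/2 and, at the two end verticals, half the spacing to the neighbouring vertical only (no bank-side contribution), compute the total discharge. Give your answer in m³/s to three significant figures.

4.73 m³/s

w_1 = (2.3 − 0.8)/2 = 0.75 m; q_1 = 0.42 × 0.17 × 0.75 = 0.05355 m³/s
w_2 = (4.4 − 0.8)/2 = 1.8 m; q_2 = 0.53 × 0.31 × 1.8 = 0.2957 m³/s
w_3 = (8.6 − 2.3)/2 = 3.15 m; q_3 = 0.82 × 0.55 × 3.15 = 1.421 m³/s
w_4 = (10.6 − 4.4)/2 = 3.1 m; q_4 = 0.87 × 0.58 × 3.1 = 1.564 m³/s
w_5 = (12.3 − 8.6)/2 = 1.85 m; q_5 = 0.87 × 0.57 × 1.85 = 0.9174 m³/s
w_6 = (14.6 − 10.6)/2 = 2 m; q_6 = 0.51 × 0.34 × 2 = 0.3468 m³/s
w_7 = (14.6 − 12.3)/2 = 1.15 m; q_7 = 0.60 × 0.19 × 1.15 = 0.1311 m³/s
Q = Σ qᵢ = 4.730 m³/s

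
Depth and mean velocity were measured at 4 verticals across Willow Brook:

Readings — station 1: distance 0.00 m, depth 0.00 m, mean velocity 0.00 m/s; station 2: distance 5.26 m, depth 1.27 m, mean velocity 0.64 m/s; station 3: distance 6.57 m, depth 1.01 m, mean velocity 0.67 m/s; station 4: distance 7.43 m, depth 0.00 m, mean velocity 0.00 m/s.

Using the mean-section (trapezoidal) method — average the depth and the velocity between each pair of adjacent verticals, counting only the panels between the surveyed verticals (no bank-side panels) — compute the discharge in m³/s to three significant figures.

Panel 1-2: Δb = 5.26 m, d̄ = (0.00+1.27)/2 = 0.635, v̄ = (0.00+0.64)/2 = 0.32 → q = 5.26×0.635×0.32 = 1.069 m³/s
Panel 2-3: Δb = 1.31 m, d̄ = (1.27+1.01)/2 = 1.14, v̄ = (0.64+0.67)/2 = 0.655 → q = 1.31×1.14×0.655 = 0.9782 m³/s
Panel 3-4: Δb = 0.86 m, d̄ = (1.01+0.00)/2 = 0.505, v̄ = (0.67+0.00)/2 = 0.335 → q = 0.86×0.505×0.335 = 0.1455 m³/s
Q = Σ q = 2.192 m³/s

2.19 m³/s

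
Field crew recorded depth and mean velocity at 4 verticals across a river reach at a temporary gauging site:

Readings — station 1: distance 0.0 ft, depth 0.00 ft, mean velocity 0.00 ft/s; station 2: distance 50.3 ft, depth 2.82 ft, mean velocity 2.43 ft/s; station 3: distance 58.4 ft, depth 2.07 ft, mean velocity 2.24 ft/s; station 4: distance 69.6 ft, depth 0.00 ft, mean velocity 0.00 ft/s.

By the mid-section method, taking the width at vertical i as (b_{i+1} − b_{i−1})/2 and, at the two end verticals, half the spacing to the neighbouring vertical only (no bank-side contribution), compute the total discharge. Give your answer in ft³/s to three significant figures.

w_2 = (58.4 − 0.0)/2 = 29.2 ft; q_2 = 2.43 × 2.82 × 29.2 = 200.1 ft³/s
w_3 = (69.6 − 50.3)/2 = 9.65 ft; q_3 = 2.24 × 2.07 × 9.65 = 44.75 ft³/s
Stations 1, 4 contribute zero (depth or velocity is 0).
Q = Σ qᵢ = 244.8 ft³/s

245 ft³/s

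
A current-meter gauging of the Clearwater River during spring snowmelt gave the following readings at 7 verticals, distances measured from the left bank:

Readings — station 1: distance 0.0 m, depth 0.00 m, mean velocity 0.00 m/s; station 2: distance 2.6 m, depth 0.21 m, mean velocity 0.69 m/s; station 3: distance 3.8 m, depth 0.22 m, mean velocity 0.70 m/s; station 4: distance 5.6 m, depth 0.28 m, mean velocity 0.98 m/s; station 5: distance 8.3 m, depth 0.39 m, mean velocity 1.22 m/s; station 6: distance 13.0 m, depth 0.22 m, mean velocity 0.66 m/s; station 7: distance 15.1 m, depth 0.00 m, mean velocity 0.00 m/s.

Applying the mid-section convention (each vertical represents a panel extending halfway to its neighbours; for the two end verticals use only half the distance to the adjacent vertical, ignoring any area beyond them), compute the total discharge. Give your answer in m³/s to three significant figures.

3.38 m³/s

w_2 = (3.8 − 0.0)/2 = 1.9 m; q_2 = 0.69 × 0.21 × 1.9 = 0.2753 m³/s
w_3 = (5.6 − 2.6)/2 = 1.5 m; q_3 = 0.70 × 0.22 × 1.5 = 0.2310 m³/s
w_4 = (8.3 − 3.8)/2 = 2.25 m; q_4 = 0.98 × 0.28 × 2.25 = 0.6174 m³/s
w_5 = (13.0 − 5.6)/2 = 3.7 m; q_5 = 1.22 × 0.39 × 3.7 = 1.760 m³/s
w_6 = (15.1 − 8.3)/2 = 3.4 m; q_6 = 0.66 × 0.22 × 3.4 = 0.4937 m³/s
Stations 1, 7 contribute zero (depth or velocity is 0).
Q = Σ qᵢ = 3.378 m³/s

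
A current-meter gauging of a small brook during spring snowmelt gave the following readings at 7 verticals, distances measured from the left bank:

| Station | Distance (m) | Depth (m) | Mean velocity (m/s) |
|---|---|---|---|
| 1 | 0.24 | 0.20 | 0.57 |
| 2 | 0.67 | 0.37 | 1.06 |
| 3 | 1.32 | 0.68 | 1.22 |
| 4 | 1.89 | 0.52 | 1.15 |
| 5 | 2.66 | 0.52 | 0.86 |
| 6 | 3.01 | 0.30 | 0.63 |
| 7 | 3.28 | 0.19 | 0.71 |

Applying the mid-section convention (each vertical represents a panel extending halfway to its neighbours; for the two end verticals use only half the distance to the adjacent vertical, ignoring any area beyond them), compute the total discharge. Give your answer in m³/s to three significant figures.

w_1 = (0.67 − 0.24)/2 = 0.215 m; q_1 = 0.57 × 0.20 × 0.215 = 0.02451 m³/s
w_2 = (1.32 − 0.24)/2 = 0.54 m; q_2 = 1.06 × 0.37 × 0.54 = 0.2118 m³/s
w_3 = (1.89 − 0.67)/2 = 0.61 m; q_3 = 1.22 × 0.68 × 0.61 = 0.5061 m³/s
w_4 = (2.66 − 1.32)/2 = 0.67 m; q_4 = 1.15 × 0.52 × 0.67 = 0.4007 m³/s
w_5 = (3.01 − 1.89)/2 = 0.56 m; q_5 = 0.86 × 0.52 × 0.56 = 0.2504 m³/s
w_6 = (3.28 − 2.66)/2 = 0.31 m; q_6 = 0.63 × 0.30 × 0.31 = 0.05859 m³/s
w_7 = (3.28 − 3.01)/2 = 0.135 m; q_7 = 0.71 × 0.19 × 0.135 = 0.01821 m³/s
Q = Σ qᵢ = 1.470 m³/s

1.47 m³/s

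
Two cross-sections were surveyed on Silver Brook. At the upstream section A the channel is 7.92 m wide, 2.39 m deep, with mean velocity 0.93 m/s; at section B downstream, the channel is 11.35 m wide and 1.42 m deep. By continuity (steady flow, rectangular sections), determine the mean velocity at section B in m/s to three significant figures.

1.09 m/s

Q = A₁V₁ = (7.92×2.39) × 0.93 = 17.60 m³/s
A₂ = 11.35 × 1.42 = 16.12 m²
V₂ = Q/A₂ = 17.60/16.12 = 1.092 m/s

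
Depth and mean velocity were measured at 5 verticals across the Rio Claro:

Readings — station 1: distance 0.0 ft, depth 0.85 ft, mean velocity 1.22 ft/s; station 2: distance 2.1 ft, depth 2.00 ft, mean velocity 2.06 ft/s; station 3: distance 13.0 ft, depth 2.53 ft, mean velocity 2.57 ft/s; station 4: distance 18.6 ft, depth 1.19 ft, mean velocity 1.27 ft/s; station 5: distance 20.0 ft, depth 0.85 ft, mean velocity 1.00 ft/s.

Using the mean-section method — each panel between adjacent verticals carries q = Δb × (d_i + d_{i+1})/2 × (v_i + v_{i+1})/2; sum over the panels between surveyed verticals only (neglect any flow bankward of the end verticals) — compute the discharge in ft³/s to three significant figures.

83.7 ft³/s

Panel 1-2: Δb = 2.1 ft, d̄ = (0.85+2.00)/2 = 1.425, v̄ = (1.22+2.06)/2 = 1.64 → q = 2.1×1.425×1.64 = 4.908 ft³/s
Panel 2-3: Δb = 10.9 ft, d̄ = (2.00+2.53)/2 = 2.265, v̄ = (2.06+2.57)/2 = 2.315 → q = 10.9×2.265×2.315 = 57.15 ft³/s
Panel 3-4: Δb = 5.6 ft, d̄ = (2.53+1.19)/2 = 1.86, v̄ = (2.57+1.27)/2 = 1.92 → q = 5.6×1.86×1.92 = 20.00 ft³/s
Panel 4-5: Δb = 1.4 ft, d̄ = (1.19+0.85)/2 = 1.02, v̄ = (1.27+1.00)/2 = 1.135 → q = 1.4×1.02×1.135 = 1.621 ft³/s
Q = Σ q = 83.68 ft³/s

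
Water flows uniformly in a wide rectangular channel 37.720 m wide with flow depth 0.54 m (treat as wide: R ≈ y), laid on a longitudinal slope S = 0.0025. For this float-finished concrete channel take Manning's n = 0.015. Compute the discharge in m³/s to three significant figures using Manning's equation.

45.0 m³/s

A = b·y = 37.720 × 0.54 = 20.37 m²
Wide channel: R ≈ y = 0.54 m
Q = (1/n)·A·R^(2/3)·S^(1/2) = (1/0.015) × 20.37 × 0.5400^(2/3) × 0.0025^(1/2) = 45.02 m³/s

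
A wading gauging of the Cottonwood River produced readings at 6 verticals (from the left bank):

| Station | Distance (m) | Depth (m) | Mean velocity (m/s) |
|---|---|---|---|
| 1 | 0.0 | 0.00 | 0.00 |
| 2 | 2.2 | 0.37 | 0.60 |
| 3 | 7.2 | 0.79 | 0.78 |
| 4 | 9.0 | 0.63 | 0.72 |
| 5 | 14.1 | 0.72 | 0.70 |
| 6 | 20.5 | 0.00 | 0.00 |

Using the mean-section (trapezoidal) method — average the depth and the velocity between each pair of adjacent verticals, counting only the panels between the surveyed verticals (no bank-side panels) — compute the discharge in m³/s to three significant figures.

Panel 1-2: Δb = 2.2 m, d̄ = (0.00+0.37)/2 = 0.185, v̄ = (0.00+0.60)/2 = 0.3 → q = 2.2×0.185×0.3 = 0.1221 m³/s
Panel 2-3: Δb = 5 m, d̄ = (0.37+0.79)/2 = 0.58, v̄ = (0.60+0.78)/2 = 0.69 → q = 5×0.58×0.69 = 2.001 m³/s
Panel 3-4: Δb = 1.8 m, d̄ = (0.79+0.63)/2 = 0.71, v̄ = (0.78+0.72)/2 = 0.75 → q = 1.8×0.71×0.75 = 0.9585 m³/s
Panel 4-5: Δb = 5.1 m, d̄ = (0.63+0.72)/2 = 0.675, v̄ = (0.72+0.70)/2 = 0.71 → q = 5.1×0.675×0.71 = 2.444 m³/s
Panel 5-6: Δb = 6.4 m, d̄ = (0.72+0.00)/2 = 0.36, v̄ = (0.70+0.00)/2 = 0.35 → q = 6.4×0.36×0.35 = 0.8064 m³/s
Q = Σ q = 6.332 m³/s

6.33 m³/s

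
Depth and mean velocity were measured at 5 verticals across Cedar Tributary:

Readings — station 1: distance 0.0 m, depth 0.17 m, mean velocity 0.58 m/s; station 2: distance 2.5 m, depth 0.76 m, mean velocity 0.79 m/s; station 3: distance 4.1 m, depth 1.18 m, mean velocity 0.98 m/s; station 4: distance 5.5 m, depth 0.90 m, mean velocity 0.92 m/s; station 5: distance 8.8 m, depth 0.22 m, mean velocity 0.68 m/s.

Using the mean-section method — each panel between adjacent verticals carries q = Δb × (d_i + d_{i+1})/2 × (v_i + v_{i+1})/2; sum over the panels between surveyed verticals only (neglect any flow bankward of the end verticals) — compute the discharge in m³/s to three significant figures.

Panel 1-2: Δb = 2.5 m, d̄ = (0.17+0.76)/2 = 0.465, v̄ = (0.58+0.79)/2 = 0.685 → q = 2.5×0.465×0.685 = 0.7963 m³/s
Panel 2-3: Δb = 1.6 m, d̄ = (0.76+1.18)/2 = 0.97, v̄ = (0.79+0.98)/2 = 0.885 → q = 1.6×0.97×0.885 = 1.374 m³/s
Panel 3-4: Δb = 1.4 m, d̄ = (1.18+0.90)/2 = 1.04, v̄ = (0.98+0.92)/2 = 0.95 → q = 1.4×1.04×0.95 = 1.383 m³/s
Panel 4-5: Δb = 3.3 m, d̄ = (0.90+0.22)/2 = 0.56, v̄ = (0.92+0.68)/2 = 0.8 → q = 3.3×0.56×0.8 = 1.478 m³/s
Q = Σ q = 5.031 m³/s

5.03 m³/s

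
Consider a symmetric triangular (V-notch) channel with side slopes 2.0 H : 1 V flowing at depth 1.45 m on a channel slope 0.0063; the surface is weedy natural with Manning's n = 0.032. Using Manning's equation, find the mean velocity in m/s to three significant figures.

A = z·y² = 2.0×1.45² = 4.205 m²
P = 2y√(1+z²) = 2×1.45×√(1+2.0²) = 6.485 m
R = A/P = 4.205/6.485 = 0.6485 m
Q = (1/n)·A·R^(2/3)·S^(1/2) = (1/0.032) × 4.205 × 0.6485^(2/3) × 0.0063^(1/2) = 7.814 m³/s
V = Q/A = 7.814/4.205 = 1.858 m/s

1.86 m/s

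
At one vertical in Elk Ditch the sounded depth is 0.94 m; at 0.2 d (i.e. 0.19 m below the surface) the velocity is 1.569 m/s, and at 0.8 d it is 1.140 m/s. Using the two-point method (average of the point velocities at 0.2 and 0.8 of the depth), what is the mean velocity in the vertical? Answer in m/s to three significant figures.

1.35 m/s

v̄ = (1.569 + 1.140) / 2 = 1.355 m/s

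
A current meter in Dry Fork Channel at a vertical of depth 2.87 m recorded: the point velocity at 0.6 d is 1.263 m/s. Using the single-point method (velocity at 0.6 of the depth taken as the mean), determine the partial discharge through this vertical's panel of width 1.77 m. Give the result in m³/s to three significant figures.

v̄ = v₀.₆ = 1.263 m/s
q = v̄ × d × w = 1.263 × 2.87 × 1.77 = 6.416 m³/s

6.42 m³/s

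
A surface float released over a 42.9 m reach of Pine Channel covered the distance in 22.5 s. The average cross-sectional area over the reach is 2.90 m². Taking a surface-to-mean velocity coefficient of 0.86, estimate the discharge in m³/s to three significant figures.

4.76 m³/s

v_surface = L / t̄ = 42.9 / 22.5 = 1.907 m/s
v_mean = 0.86 × 1.907 = 1.640 m/s
Q = A × v_mean = 2.90 × 1.640 = 4.755 m³/s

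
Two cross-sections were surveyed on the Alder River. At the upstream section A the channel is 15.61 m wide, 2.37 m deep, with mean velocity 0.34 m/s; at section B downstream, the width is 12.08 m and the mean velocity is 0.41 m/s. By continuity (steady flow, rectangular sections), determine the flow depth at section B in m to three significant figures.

2.54 m

Q = A₁V₁ = (15.61×2.37) × 0.34 = 12.58 m³/s
d₂ = Q/(b₂ V₂) = 12.58/(12.08×0.41) = 2.540 m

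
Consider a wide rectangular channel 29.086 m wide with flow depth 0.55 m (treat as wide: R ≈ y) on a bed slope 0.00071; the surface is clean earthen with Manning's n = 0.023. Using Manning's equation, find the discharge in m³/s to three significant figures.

A = b·y = 29.086 × 0.55 = 16.00 m²
Wide channel: R ≈ y = 0.55 m
Q = (1/n)·A·R^(2/3)·S^(1/2) = (1/0.023) × 16.00 × 0.5500^(2/3) × 0.00071^(1/2) = 12.44 m³/s

12.4 m³/s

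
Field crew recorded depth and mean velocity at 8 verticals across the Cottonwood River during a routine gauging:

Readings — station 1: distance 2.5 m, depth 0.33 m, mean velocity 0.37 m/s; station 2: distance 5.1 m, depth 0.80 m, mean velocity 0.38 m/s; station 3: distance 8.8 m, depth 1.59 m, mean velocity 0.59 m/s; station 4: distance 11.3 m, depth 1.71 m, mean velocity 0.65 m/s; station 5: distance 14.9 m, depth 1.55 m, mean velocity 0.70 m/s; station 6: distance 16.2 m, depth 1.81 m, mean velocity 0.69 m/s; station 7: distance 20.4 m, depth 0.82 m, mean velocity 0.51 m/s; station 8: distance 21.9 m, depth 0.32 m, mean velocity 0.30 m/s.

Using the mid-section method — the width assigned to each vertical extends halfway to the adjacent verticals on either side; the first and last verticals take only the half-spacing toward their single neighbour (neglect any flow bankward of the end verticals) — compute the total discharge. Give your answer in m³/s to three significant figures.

14.8 m³/s

w_1 = (5.1 − 2.5)/2 = 1.3 m; q_1 = 0.37 × 0.33 × 1.3 = 0.1587 m³/s
w_2 = (8.8 − 2.5)/2 = 3.15 m; q_2 = 0.38 × 0.80 × 3.15 = 0.9576 m³/s
w_3 = (11.3 − 5.1)/2 = 3.1 m; q_3 = 0.59 × 1.59 × 3.1 = 2.908 m³/s
w_4 = (14.9 − 8.8)/2 = 3.05 m; q_4 = 0.65 × 1.71 × 3.05 = 3.390 m³/s
w_5 = (16.2 − 11.3)/2 = 2.45 m; q_5 = 0.70 × 1.55 × 2.45 = 2.658 m³/s
w_6 = (20.4 − 14.9)/2 = 2.75 m; q_6 = 0.69 × 1.81 × 2.75 = 3.434 m³/s
w_7 = (21.9 − 16.2)/2 = 2.85 m; q_7 = 0.51 × 0.82 × 2.85 = 1.192 m³/s
w_8 = (21.9 − 20.4)/2 = 0.75 m; q_8 = 0.30 × 0.32 × 0.75 = 0.07200 m³/s
Q = Σ qᵢ = 14.77 m³/s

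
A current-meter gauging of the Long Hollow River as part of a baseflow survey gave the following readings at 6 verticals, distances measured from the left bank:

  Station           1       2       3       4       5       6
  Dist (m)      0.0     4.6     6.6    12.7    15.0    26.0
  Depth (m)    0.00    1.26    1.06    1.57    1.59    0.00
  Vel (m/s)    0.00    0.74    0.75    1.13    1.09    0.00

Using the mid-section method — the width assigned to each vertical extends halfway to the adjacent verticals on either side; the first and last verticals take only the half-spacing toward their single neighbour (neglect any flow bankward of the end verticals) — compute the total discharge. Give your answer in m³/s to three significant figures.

25.3 m³/s

w_2 = (6.6 − 0.0)/2 = 3.3 m; q_2 = 0.74 × 1.26 × 3.3 = 3.077 m³/s
w_3 = (12.7 − 4.6)/2 = 4.05 m; q_3 = 0.75 × 1.06 × 4.05 = 3.220 m³/s
w_4 = (15.0 − 6.6)/2 = 4.2 m; q_4 = 1.13 × 1.57 × 4.2 = 7.451 m³/s
w_5 = (26.0 − 12.7)/2 = 6.65 m; q_5 = 1.09 × 1.59 × 6.65 = 11.53 m³/s
Stations 1, 6 contribute zero (depth or velocity is 0).
Q = Σ qᵢ = 25.27 m³/s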